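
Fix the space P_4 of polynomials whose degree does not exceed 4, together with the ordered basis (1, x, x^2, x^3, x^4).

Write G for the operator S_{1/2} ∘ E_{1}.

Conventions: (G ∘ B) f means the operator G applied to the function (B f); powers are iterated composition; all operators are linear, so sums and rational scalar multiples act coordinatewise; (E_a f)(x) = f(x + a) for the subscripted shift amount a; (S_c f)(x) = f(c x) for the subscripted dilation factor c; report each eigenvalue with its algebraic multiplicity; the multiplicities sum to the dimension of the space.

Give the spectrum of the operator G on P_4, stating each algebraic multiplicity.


λ = 1/16 (multiplicity 1), λ = 1/8 (multiplicity 1), λ = 1/4 (multiplicity 1), λ = 1/2 (multiplicity 1), λ = 1 (multiplicity 1)

image of 1: 1
image of x: (1/2)x + 1
image of x^2: (1/4)x^2 + x + 1
image of x^3: (1/8)x^3 + (3/4)x^2 + (3/2)x + 1
image of x^4: (1/16)x^4 + (1/2)x^3 + (3/2)x^2 + 2x + 1
the matrix is upper triangular; its diagonal is (1, 1/2, 1/4, 1/8, 1/16)
for a triangular matrix the eigenvalues are the diagonal entries, with algebraic multiplicity their repetition count


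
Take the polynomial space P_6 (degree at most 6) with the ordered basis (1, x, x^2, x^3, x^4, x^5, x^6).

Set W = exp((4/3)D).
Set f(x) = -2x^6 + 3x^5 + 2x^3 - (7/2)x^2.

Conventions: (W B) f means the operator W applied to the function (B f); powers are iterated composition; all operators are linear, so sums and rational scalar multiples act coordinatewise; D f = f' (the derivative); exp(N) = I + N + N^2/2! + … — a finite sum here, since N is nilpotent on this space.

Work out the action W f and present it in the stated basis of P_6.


the result is g(x) = -2x^6 - 13x^5 - (100/3)x^4 - (1066/27)x^3 - (1037/54)x^2 - (148/81)x - 56/729

order-1 term: -16x^5 + 20x^4 + 8x^2 - (28/3)x
order-2 term: -(160/3)x^4 + (160/3)x^3 + (32/3)x - 56/9
order-3 term: -(2560/27)x^3 + (640/9)x^2 + 128/27
order-4 term: -(2560/27)x^2 + (1280/27)x
order-5 term: -(4096/81)x + 1024/81
order-6 term: -8192/729
the series for exp((4/3)D) f terminates at order 6
exp((4/3)D) f = -2x^6 - 13x^5 - (100/3)x^4 - (1066/27)x^3 - (1037/54)x^2 - (148/81)x - 56/729


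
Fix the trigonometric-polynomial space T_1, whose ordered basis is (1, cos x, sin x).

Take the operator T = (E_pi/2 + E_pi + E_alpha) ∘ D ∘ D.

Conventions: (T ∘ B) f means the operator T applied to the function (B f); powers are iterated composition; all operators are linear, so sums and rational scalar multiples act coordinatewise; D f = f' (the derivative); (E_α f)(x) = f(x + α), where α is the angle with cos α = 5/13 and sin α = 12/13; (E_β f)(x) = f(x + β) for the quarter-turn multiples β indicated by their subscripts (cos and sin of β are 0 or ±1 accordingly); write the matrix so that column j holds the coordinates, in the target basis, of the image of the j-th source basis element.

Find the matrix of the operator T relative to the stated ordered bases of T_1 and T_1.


image of 1: 0
image of cos x: (8/13)cos x + (25/13)sin x
image of sin x: -(25/13)cos x + (8/13)sin x
each image's coordinates form column j of the matrix

the matrix is [[0, 0, 0]; [0, 8/13, -25/13]; [0, 25/13, 8/13]] (rows listed top to bottom)


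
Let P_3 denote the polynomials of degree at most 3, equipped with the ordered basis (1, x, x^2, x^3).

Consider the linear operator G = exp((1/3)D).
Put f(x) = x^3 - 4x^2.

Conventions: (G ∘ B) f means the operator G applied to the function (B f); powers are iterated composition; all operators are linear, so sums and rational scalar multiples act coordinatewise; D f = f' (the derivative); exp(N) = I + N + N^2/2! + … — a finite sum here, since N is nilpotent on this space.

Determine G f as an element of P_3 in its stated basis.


order-1 term: x^2 - (8/3)x
order-2 term: (1/3)x - 4/9
order-3 term: 1/27
the series for exp((1/3)D) f terminates at order 3
exp((1/3)D) f = x^3 - 3x^2 - (7/3)x - 11/27

g(x) = x^3 - 3x^2 - (7/3)x - 11/27


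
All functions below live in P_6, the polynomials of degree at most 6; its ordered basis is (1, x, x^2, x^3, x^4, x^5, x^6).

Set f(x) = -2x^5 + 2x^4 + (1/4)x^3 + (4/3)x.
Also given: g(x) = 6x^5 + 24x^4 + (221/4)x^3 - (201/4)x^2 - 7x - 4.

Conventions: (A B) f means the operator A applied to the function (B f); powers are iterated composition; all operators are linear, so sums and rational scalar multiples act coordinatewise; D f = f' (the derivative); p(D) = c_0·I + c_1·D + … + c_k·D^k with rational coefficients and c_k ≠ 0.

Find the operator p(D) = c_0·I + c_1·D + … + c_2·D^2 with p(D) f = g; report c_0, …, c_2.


D^0 f = -2x^5 + 2x^4 + (1/4)x^3 + (4/3)x
D^1 f = -10x^4 + 8x^3 + (3/4)x^2 + 4/3
D^2 f = -40x^3 + 24x^2 + (3/2)x
matching coefficients of g against c_0 f + c_1 Df + … from the top degree down determines the c_i
solution: c_0 = -3, c_1 = -3, c_2 = -2

p(D) = -3·I − 3·D − 2·D^2, i.e. c_0 = -3, c_1 = -3, c_2 = -2


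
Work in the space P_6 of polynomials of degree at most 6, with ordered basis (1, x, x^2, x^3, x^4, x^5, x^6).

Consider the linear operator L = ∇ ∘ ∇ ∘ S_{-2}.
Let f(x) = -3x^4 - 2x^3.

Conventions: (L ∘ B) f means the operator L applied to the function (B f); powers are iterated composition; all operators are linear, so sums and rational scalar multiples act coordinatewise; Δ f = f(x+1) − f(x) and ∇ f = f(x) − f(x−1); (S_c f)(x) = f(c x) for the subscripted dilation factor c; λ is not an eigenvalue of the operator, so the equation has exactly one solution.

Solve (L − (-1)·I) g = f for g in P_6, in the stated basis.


write g with unknown coordinates in the stated basis and equate coefficients in (L − (-1)·I) g = f
solving from the highest basis element down gives g = -3x^4 - 2x^3 + 576x^2 - 1248x - 3840
check: L g = -576x^2 + 1248x + 3840
so L g − (-1)·g = -3x^4 - 2x^3 = f ✓

the result is g(x) = -3x^4 - 2x^3 + 576x^2 - 1248x - 3840


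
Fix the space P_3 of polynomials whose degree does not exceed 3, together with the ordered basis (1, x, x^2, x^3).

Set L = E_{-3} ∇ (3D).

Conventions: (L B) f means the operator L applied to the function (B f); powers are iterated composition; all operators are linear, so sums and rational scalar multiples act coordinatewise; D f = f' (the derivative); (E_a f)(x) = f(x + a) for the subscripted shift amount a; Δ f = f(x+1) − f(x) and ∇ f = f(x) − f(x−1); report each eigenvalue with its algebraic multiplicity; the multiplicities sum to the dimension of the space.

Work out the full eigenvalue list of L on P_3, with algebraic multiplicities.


λ = 0 (multiplicity 4)

image of 1: 0
image of x: 0
image of x^2: 6
image of x^3: 18x - 63
the matrix is upper triangular; its diagonal is (0, 0, 0, 0)
for a triangular matrix the eigenvalues are the diagonal entries, with algebraic multiplicity their repetition count


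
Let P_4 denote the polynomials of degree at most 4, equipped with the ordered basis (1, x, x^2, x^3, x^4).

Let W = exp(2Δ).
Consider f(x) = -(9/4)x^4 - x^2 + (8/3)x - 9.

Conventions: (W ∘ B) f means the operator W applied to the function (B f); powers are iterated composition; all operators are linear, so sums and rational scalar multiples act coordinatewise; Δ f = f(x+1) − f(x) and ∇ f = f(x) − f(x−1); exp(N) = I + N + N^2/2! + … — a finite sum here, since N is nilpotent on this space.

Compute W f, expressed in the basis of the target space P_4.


order-1 term: -18x^3 - 27x^2 - 22x - 7/6
order-2 term: -54x^2 - 108x - 67
order-3 term: -72x - 108
order-4 term: -36
the series for exp(2Δ) f terminates at order 4
exp(2Δ) f = -(9/4)x^4 - 18x^3 - 82x^2 - (598/3)x - 1327/6

g(x) = -(9/4)x^4 - 18x^3 - 82x^2 - (598/3)x - 1327/6


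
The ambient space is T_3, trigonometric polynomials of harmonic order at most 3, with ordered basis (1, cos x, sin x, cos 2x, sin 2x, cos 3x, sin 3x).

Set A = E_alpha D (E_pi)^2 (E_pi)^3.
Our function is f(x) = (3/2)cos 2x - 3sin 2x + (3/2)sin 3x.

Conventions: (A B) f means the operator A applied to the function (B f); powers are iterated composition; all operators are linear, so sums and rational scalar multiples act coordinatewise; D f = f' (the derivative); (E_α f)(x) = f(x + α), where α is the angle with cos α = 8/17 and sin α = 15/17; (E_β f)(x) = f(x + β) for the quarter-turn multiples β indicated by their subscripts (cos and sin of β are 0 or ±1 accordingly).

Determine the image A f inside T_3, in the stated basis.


E_pi f = (3/2)cos 2x - 3sin 2x - (3/2)sin 3x
E_pi E_pi f = (3/2)cos 2x - 3sin 2x + (3/2)sin 3x
E_pi E_pi E_pi f = (3/2)cos 2x - 3sin 2x - (3/2)sin 3x
E_pi (E_pi)^3 f = (3/2)cos 2x - 3sin 2x + (3/2)sin 3x
E_pi E_pi (E_pi)^3 f = (3/2)cos 2x - 3sin 2x - (3/2)sin 3x
D (E_pi)^2 (E_pi)^3 f = -6cos 2x - 3sin 2x - (9/2)cos 3x
E_alpha D (E_pi)^2 (E_pi)^3 f = (246/289)cos 2x + (1923/289)sin 2x + (21996/4913)cos 3x - (4455/9826)sin 3x

the result is g(x) = (246/289)cos 2x + (1923/289)sin 2x + (21996/4913)cos 3x - (4455/9826)sin 3x


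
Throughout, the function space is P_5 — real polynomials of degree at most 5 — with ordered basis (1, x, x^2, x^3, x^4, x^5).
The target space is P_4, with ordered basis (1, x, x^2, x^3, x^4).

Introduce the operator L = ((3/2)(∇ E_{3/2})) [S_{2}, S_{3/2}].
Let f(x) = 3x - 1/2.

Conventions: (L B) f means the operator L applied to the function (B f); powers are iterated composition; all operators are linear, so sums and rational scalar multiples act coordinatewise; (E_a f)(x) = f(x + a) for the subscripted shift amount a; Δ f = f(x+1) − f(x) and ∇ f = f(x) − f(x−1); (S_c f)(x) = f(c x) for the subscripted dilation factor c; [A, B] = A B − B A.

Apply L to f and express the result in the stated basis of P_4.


the result is g(x) = 0

S_{3/2} f = (9/2)x - 1/2
S_{2} S_{3/2} f = 9x - 1/2
S_{2} f = 6x - 1/2
S_{3/2} S_{2} f = 9x - 1/2
[S_{2}, S_{3/2}] f = 0
E_{3/2} [S_{2}, S_{3/2}] f = 0
∇ E_{3/2} [S_{2}, S_{3/2}] f = 0
((3/2)(∇ E_{3/2})) [S_{2}, S_{3/2}] f = 0


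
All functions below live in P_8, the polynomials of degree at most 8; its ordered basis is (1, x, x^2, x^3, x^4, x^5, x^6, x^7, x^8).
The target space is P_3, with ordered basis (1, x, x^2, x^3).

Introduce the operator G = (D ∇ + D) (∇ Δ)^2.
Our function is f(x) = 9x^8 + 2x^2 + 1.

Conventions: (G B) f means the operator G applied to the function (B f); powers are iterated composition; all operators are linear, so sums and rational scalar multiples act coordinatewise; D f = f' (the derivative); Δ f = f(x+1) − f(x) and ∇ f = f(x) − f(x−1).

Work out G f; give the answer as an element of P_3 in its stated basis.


the result is g(x) = 60480x^3 + 181440x^2 - 120960x + 120960

Δ f = 72x^7 + 252x^6 + 504x^5 + 630x^4 + 504x^3 + 252x^2 + 76x + 11
∇ Δ f = 504x^6 + 1260x^4 + 504x^2 + 22
Δ (∇ Δ) f = 3024x^5 + 7560x^4 + 15120x^3 + 15120x^2 + 9072x + 2268
∇ Δ (∇ Δ) f = 15120x^4 + 30240x^2 + 4536
∇ (∇ Δ)^2 f = 60480x^3 - 90720x^2 + 120960x - 45360
D ∇ (∇ Δ)^2 f = 181440x^2 - 181440x + 120960
D (∇ Δ)^2 f = 60480x^3 + 60480x
(D ∇ + D) (∇ Δ)^2 f = 60480x^3 + 181440x^2 - 120960x + 120960


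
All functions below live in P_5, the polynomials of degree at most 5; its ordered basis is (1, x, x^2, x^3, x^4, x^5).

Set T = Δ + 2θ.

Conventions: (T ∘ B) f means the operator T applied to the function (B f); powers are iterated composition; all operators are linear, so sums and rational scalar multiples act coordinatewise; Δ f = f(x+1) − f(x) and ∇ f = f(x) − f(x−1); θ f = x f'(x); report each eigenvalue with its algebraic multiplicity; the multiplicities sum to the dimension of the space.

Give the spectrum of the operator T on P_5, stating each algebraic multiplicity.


image of 1: 0
image of x: 2x + 1
image of x^2: 4x^2 + 2x + 1
image of x^3: 6x^3 + 3x^2 + 3x + 1
image of x^4: 8x^4 + 4x^3 + 6x^2 + 4x + 1
image of x^5: 10x^5 + 5x^4 + 10x^3 + 10x^2 + 5x + 1
the matrix is upper triangular; its diagonal is (0, 2, 4, 6, 8, 10)
for a triangular matrix the eigenvalues are the diagonal entries, with algebraic multiplicity their repetition count

λ = 0 (multiplicity 1), λ = 2 (multiplicity 1), λ = 4 (multiplicity 1), λ = 6 (multiplicity 1), λ = 8 (multiplicity 1), λ = 10 (multiplicity 1)


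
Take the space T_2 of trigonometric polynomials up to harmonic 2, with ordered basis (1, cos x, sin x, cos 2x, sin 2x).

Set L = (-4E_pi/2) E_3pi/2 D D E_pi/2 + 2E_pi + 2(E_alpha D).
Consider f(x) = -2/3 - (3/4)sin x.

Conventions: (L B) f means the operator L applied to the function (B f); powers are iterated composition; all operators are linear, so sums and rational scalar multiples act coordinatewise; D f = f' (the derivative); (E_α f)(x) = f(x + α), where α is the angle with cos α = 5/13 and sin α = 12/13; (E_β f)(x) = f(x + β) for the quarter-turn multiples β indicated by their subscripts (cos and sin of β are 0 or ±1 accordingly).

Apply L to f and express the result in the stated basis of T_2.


E_pi/2 f = -2/3 - (3/4)cos x
D E_pi/2 f = (3/4)sin x
D D E_pi/2 f = (3/4)cos x
E_3pi/2 D D E_pi/2 f = (3/4)sin x
E_pi/2 (E_3pi/2 D D) E_pi/2 f = (3/4)cos x
(-4E_pi/2) (E_3pi/2 D D) E_pi/2 f = -3cos x
E_pi f = -2/3 + (3/4)sin x
(2E_pi) f = -4/3 + (3/2)sin x
D f = -(3/4)cos x
E_alpha D f = -(15/52)cos x + (9/13)sin x
(2(E_alpha D)) f = -(15/26)cos x + (18/13)sin x
((-4E_pi/2) E_3pi/2 D D E_pi/2 + 2E_pi + 2(E_alpha D)) f = -4/3 - (93/26)cos x + (75/26)sin x

the result is g(x) = -4/3 - (93/26)cos x + (75/26)sin x


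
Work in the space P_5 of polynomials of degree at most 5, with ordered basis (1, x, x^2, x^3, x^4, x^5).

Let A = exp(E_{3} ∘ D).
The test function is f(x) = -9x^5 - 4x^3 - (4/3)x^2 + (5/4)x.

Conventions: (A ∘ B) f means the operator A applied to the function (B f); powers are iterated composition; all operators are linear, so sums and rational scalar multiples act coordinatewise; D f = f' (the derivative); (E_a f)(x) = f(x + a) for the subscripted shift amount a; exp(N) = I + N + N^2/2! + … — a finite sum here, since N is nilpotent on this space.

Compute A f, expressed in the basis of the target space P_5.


the image equals g(x) = -9x^5 - 45x^4 - 634x^3 - (12460/3)x^2 - (195965/12)x - 373393/12

order-1 term: -45x^4 - 540x^3 - 2442x^2 - (14804/3)x - 15039/4
order-2 term: -90x^3 - 1620x^2 - 9732x - 58540/3
order-3 term: -90x^2 - 1620x - 7294
order-4 term: -45x - 540
order-5 term: -9
the series for exp(E_{3} ∘ D) f terminates at order 5
exp(E_{3} ∘ D) f = -9x^5 - 45x^4 - 634x^3 - (12460/3)x^2 - (195965/12)x - 373393/12


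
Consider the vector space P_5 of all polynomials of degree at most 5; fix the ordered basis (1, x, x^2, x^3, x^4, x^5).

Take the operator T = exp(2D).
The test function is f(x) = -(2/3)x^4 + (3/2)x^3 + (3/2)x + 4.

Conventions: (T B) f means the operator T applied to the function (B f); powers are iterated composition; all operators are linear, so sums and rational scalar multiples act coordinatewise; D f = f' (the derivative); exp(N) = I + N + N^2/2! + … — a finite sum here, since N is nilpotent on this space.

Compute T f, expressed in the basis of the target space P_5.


g(x) = -(2/3)x^4 - (23/6)x^3 - 7x^2 - (11/6)x + 25/3

order-1 term: -(16/3)x^3 + 9x^2 + 3
order-2 term: -16x^2 + 18x
order-3 term: -(64/3)x + 12
order-4 term: -32/3
the series for exp(2D) f terminates at order 4
exp(2D) f = -(2/3)x^4 - (23/6)x^3 - 7x^2 - (11/6)x + 25/3


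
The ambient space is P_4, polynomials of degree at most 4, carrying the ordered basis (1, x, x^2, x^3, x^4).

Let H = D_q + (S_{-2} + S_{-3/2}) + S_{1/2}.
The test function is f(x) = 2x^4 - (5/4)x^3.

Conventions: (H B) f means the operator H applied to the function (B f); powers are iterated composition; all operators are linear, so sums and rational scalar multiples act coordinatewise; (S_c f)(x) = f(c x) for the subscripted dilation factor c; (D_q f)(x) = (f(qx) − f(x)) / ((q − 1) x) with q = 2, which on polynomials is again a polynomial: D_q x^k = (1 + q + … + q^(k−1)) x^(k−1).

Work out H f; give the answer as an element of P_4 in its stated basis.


D_q f = 30x^3 - (35/4)x^2
S_{-2} f = 32x^4 + 10x^3
S_{-3/2} f = (81/8)x^4 + (135/32)x^3
(S_{-2} + S_{-3/2}) f = (337/8)x^4 + (455/32)x^3
S_{1/2} f = (1/8)x^4 - (5/32)x^3
(D_q + (S_{-2} + S_{-3/2}) + S_{1/2}) f = (169/4)x^4 + (705/16)x^3 - (35/4)x^2

the result is g(x) = (169/4)x^4 + (705/16)x^3 - (35/4)x^2


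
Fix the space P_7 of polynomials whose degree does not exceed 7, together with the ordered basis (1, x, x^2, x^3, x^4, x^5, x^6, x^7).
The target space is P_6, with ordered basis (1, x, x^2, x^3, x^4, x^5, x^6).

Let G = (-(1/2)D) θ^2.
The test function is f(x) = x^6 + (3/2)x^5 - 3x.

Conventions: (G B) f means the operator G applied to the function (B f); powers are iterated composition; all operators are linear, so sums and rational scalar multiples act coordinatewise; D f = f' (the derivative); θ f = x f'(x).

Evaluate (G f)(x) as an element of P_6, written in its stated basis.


g(x) = -108x^5 - (375/4)x^4 + 3/2

θ f = 6x^6 + (15/2)x^5 - 3x
θ θ f = 36x^6 + (75/2)x^5 - 3x
D θ^2 f = 216x^5 + (375/2)x^4 - 3
(-(1/2)D) θ^2 f = -108x^5 - (375/4)x^4 + 3/2


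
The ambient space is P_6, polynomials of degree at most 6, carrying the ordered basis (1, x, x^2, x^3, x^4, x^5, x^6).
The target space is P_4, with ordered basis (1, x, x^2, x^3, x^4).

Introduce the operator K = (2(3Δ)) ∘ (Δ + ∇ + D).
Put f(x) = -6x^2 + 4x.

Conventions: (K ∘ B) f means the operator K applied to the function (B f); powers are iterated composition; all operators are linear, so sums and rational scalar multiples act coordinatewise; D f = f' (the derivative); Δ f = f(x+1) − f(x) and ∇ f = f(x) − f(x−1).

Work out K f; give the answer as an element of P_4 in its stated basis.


Δ f = -12x - 2
∇ f = -12x + 10
D f = -12x + 4
(Δ + ∇ + D) f = -36x + 12
Δ (Δ + ∇ + D) f = -36
(3Δ) (Δ + ∇ + D) f = -108
(2(3Δ)) (Δ + ∇ + D) f = -216

g(x) = -216


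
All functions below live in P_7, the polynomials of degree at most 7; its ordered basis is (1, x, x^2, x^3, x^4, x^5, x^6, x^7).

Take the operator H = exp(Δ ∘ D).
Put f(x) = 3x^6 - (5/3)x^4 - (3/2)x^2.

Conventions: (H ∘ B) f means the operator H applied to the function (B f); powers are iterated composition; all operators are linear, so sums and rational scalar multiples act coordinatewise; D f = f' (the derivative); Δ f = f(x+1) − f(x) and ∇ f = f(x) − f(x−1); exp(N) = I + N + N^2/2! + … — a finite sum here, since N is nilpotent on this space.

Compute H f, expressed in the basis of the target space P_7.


the image equals g(x) = 3x^6 + (265/3)x^4 + 180x^3 + (1397/2)x^2 + 1150x + 2935/3

order-1 term: 90x^4 + 180x^3 + 160x^2 + 70x + 25/3
order-2 term: 540x^2 + 1080x + 610
order-3 term: 360
the series for exp(Δ ∘ D) f terminates at order 3
exp(Δ ∘ D) f = 3x^6 + (265/3)x^4 + 180x^3 + (1397/2)x^2 + 1150x + 2935/3


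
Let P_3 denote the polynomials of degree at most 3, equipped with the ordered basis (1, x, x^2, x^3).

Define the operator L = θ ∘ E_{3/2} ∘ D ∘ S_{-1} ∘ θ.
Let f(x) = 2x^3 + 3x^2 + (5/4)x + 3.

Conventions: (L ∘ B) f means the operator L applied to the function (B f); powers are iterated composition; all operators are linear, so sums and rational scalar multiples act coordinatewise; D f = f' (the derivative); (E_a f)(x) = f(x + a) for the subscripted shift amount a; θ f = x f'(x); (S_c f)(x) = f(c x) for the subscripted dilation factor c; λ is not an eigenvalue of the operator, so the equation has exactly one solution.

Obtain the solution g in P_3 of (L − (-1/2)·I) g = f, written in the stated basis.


write g with unknown coordinates in the stated basis and equate coefficients in (L − (-1/2)·I) g = f
solving from the highest basis element down gives g = 4x^3 + 150x^2 - (1963/2)x + 6
check: L g = -72x^2 + 492x
so L g − (-1/2)·g = 2x^3 + 3x^2 + (5/4)x + 3 = f ✓

the image equals g(x) = 4x^3 + 150x^2 - (1963/2)x + 6


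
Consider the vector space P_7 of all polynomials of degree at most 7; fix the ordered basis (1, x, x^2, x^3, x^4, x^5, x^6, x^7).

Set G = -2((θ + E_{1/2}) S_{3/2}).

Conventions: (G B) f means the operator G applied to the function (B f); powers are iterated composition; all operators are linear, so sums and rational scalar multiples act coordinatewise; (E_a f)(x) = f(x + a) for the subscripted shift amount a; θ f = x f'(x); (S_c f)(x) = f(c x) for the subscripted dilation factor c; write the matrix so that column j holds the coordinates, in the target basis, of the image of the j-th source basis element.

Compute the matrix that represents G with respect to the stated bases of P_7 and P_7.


image of 1: -2
image of x: -6x - 3/2
image of x^2: -(27/2)x^2 - (9/2)x - 9/8
image of x^3: -27x^3 - (81/8)x^2 - (81/16)x - 27/32
image of x^4: -(405/8)x^4 - (81/4)x^3 - (243/16)x^2 - (81/16)x - 81/128
image of x^5: -(729/8)x^5 - (1215/32)x^4 - (1215/32)x^3 - (1215/64)x^2 - (1215/256)x - 243/512
image of x^6: -(5103/32)x^6 - (2187/32)x^5 - (10935/128)x^4 - (3645/64)x^3 - (10935/512)x^2 - (2187/512)x - 729/2048
image of x^7: -(2187/8)x^7 - (15309/128)x^6 - (45927/256)x^5 - (76545/512)x^4 - (76545/1024)x^3 - (45927/2048)x^2 - (15309/4096)x - 2187/8192
each image's coordinates form column j of the matrix

the matrix is [[-2, -3/2, -9/8, -27/32, -81/128, -243/512, -729/2048, -2187/8192]; [0, -6, -9/2, -81/16, -81/16, -1215/256, -2187/512, -15309/4096]; [0, 0, -27/2, -81/8, -243/16, -1215/64, -10935/512, -45927/2048]; [0, 0, 0, -27, -81/4, -1215/32, -3645/64, -76545/1024]; [0, 0, 0, 0, -405/8, -1215/32, -10935/128, -76545/512]; [0, 0, 0, 0, 0, -729/8, -2187/32, -45927/256]; [0, 0, 0, 0, 0, 0, -5103/32, -15309/128]; [0, 0, 0, 0, 0, 0, 0, -2187/8]] (rows listed top to bottom)


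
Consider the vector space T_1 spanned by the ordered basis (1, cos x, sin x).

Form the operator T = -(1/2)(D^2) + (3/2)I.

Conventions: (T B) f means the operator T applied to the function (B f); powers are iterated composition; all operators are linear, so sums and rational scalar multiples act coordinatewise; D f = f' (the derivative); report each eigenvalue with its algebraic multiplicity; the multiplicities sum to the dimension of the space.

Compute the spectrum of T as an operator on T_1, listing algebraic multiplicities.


λ = 3/2 (multiplicity 1), λ = 2 (multiplicity 2)

image of 1: 3/2
image of cos x: 2cos x
image of sin x: 2sin x
the matrix is diagonal; its diagonal is (3/2, 2, 2)
for a triangular matrix the eigenvalues are the diagonal entries, with algebraic multiplicity their repetition count


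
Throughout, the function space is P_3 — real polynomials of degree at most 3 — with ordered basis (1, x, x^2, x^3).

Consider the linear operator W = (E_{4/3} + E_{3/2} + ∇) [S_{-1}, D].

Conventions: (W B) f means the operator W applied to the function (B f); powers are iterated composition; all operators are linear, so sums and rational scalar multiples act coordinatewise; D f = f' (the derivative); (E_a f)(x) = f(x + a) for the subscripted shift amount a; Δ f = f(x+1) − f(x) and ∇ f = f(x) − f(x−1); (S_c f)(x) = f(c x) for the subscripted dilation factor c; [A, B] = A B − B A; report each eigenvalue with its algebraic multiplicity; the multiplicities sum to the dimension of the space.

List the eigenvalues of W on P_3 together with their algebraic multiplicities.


image of 1: 0
image of x: 4
image of x^2: -8x - 46/3
image of x^3: 12x^2 + 46x + 109/6
the matrix is upper triangular; its diagonal is (0, 0, 0, 0)
for a triangular matrix the eigenvalues are the diagonal entries, with algebraic multiplicity their repetition count

λ = 0 (multiplicity 4)


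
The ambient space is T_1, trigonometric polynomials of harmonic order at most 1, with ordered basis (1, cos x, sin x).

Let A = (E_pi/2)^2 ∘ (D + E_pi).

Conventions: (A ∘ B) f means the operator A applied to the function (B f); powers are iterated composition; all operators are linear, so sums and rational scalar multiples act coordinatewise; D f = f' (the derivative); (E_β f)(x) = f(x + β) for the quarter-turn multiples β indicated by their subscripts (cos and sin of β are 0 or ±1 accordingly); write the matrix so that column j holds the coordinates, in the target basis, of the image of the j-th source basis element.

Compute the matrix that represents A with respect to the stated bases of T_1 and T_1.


image of 1: 1
image of cos x: cos x + sin x
image of sin x: -cos x + sin x
each image's coordinates form column j of the matrix

the matrix is [[1, 0, 0]; [0, 1, -1]; [0, 1, 1]] (rows listed top to bottom)


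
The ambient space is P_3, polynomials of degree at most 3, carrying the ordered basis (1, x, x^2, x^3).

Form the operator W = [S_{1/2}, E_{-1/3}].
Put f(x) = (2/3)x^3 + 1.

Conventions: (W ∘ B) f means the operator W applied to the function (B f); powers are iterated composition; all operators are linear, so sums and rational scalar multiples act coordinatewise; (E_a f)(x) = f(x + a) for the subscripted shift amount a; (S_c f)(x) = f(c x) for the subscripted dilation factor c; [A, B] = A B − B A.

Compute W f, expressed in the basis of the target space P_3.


the result is g(x) = -(1/12)x^2 + (1/12)x - 7/324

E_{-1/3} f = (2/3)x^3 - (2/3)x^2 + (2/9)x + 79/81
S_{1/2} E_{-1/3} f = (1/12)x^3 - (1/6)x^2 + (1/9)x + 79/81
S_{1/2} f = (1/12)x^3 + 1
E_{-1/3} S_{1/2} f = (1/12)x^3 - (1/12)x^2 + (1/36)x + 323/324
[S_{1/2}, E_{-1/3}] f = -(1/12)x^2 + (1/12)x - 7/324


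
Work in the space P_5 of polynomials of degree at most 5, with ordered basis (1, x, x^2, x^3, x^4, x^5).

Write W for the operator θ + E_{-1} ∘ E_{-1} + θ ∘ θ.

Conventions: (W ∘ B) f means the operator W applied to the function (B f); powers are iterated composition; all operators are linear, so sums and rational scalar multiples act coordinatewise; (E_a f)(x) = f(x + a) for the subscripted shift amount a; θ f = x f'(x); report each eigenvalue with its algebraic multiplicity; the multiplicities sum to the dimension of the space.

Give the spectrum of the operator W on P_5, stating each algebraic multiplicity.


image of 1: 1
image of x: 3x - 2
image of x^2: 7x^2 - 4x + 4
image of x^3: 13x^3 - 6x^2 + 12x - 8
image of x^4: 21x^4 - 8x^3 + 24x^2 - 32x + 16
image of x^5: 31x^5 - 10x^4 + 40x^3 - 80x^2 + 80x - 32
the matrix is upper triangular; its diagonal is (1, 3, 7, 13, 21, 31)
for a triangular matrix the eigenvalues are the diagonal entries, with algebraic multiplicity their repetition count

λ = 1 (multiplicity 1), λ = 3 (multiplicity 1), λ = 7 (multiplicity 1), λ = 13 (multiplicity 1), λ = 21 (multiplicity 1), λ = 31 (multiplicity 1)


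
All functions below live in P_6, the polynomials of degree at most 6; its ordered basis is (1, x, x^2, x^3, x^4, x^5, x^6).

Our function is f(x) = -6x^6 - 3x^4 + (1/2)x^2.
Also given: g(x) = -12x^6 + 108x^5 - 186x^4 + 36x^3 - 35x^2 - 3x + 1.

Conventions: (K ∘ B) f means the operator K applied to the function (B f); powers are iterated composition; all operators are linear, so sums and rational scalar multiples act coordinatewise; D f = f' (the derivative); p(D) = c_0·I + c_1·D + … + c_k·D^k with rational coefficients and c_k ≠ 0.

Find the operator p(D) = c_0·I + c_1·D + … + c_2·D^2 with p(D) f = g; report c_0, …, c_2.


p(D) = 2·I − 3·D + D^2, i.e. c_0 = 2, c_1 = -3, c_2 = 1

D^0 f = -6x^6 - 3x^4 + (1/2)x^2
D^1 f = -36x^5 - 12x^3 + x
D^2 f = -180x^4 - 36x^2 + 1
matching coefficients of g against c_0 f + c_1 Df + … from the top degree down determines the c_i
solution: c_0 = 2, c_1 = -3, c_2 = 1


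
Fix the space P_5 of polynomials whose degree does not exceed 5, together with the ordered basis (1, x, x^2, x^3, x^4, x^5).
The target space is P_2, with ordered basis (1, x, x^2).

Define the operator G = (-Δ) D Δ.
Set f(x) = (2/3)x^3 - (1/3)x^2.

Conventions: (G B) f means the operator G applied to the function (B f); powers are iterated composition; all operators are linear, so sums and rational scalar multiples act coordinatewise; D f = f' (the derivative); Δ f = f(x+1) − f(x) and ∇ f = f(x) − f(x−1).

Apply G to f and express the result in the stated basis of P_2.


Δ f = 2x^2 + (4/3)x + 1/3
D Δ f = 4x + 4/3
Δ (D Δ) f = 4
(-Δ) (D Δ) f = -4

g(x) = -4


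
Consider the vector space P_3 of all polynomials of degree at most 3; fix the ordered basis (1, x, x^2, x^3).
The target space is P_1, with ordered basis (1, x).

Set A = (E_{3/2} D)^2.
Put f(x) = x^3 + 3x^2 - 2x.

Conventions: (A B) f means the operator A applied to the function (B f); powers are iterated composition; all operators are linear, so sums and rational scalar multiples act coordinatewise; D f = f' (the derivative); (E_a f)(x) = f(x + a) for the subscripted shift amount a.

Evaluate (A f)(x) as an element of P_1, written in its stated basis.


D f = 3x^2 + 6x - 2
E_{3/2} D f = 3x^2 + 15x + 55/4
D (E_{3/2} D) f = 6x + 15
E_{3/2} D (E_{3/2} D) f = 6x + 24

g(x) = 6x + 24


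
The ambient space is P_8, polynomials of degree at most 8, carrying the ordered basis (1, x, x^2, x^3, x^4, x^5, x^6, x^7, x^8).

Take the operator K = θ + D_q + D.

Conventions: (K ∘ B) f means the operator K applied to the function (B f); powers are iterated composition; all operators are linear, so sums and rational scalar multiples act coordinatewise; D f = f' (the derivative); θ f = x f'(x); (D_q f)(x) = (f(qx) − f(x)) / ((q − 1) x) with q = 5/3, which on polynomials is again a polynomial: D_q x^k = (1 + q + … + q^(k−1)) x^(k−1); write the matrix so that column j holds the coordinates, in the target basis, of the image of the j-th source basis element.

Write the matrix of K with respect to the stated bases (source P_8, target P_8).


image of 1: 0
image of x: x + 2
image of x^2: 2x^2 + (14/3)x
image of x^3: 3x^3 + (76/9)x^2
image of x^4: 4x^4 + (380/27)x^3
image of x^5: 5x^5 + (1846/81)x^4
image of x^6: 6x^6 + (8906/243)x^5
image of x^7: 7x^7 + (43072/729)x^6
image of x^8: 8x^8 + (209528/2187)x^7
each image's coordinates form column j of the matrix

the matrix is [[0, 2, 0, 0, 0, 0, 0, 0, 0]; [0, 1, 14/3, 0, 0, 0, 0, 0, 0]; [0, 0, 2, 76/9, 0, 0, 0, 0, 0]; [0, 0, 0, 3, 380/27, 0, 0, 0, 0]; [0, 0, 0, 0, 4, 1846/81, 0, 0, 0]; [0, 0, 0, 0, 0, 5, 8906/243, 0, 0]; [0, 0, 0, 0, 0, 0, 6, 43072/729, 0]; [0, 0, 0, 0, 0, 0, 0, 7, 209528/2187]; [0, 0, 0, 0, 0, 0, 0, 0, 8]] (rows listed top to bottom)


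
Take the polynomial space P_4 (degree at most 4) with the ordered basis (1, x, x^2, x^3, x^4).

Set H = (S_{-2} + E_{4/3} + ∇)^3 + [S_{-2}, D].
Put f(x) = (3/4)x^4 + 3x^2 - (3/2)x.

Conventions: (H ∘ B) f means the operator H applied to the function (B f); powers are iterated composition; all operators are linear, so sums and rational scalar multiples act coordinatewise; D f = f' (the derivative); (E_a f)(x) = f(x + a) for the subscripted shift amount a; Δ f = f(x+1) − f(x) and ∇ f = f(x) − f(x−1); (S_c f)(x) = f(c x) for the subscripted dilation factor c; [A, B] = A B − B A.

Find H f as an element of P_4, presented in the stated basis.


the result is g(x) = (14739/4)x^4 + 1461x^3 + (5013/2)x^2 + (7477/2)x + 60815/36

S_{-2} f = 12x^4 + 12x^2 + 3x
E_{4/3} f = (3/4)x^4 + 4x^3 + 11x^2 + (245/18)x + 154/27
∇ f = 3x^3 - (9/2)x^2 + 9x - 21/4
(S_{-2} + E_{4/3} + ∇) f = (51/4)x^4 + 7x^3 + (37/2)x^2 + (461/18)x + 49/108
S_{-2} (S_{-2} + E_{4/3} + ∇) f = 204x^4 - 56x^3 + 74x^2 - (461/9)x + 49/108
E_{4/3} (S_{-2} + E_{4/3} + ∇) f = (51/4)x^4 + 75x^3 + (365/2)x^2 + (1399/6)x + 13433/108
∇ (S_{-2} + E_{4/3} + ∇) f = 51x^3 - (111/2)x^2 + 67x + 49/36
(S_{-2} + E_{4/3} + ∇) (S_{-2} + E_{4/3} + ∇) f = (867/4)x^4 + 70x^3 + 201x^2 + (4481/18)x + 4543/36
S_{-2} (S_{-2} + E_{4/3} + ∇) (S_{-2} + E_{4/3} + ∇) f = 3468x^4 - 560x^3 + 804x^2 - (4481/9)x + 4543/36
E_{4/3} (S_{-2} + E_{4/3} + ∇) (S_{-2} + E_{4/3} + ∇) f = (867/4)x^4 + 1226x^3 + 2793x^2 + (57841/18)x + 19997/12
∇ (S_{-2} + E_{4/3} + ∇) (S_{-2} + E_{4/3} + ∇) f = 867x^3 - (2181/2)x^2 + 1059x - 3557/36
(S_{-2} + E_{4/3} + ∇) (S_{-2} + E_{4/3} + ∇) (S_{-2} + E_{4/3} + ∇) f = (14739/4)x^4 + 1533x^3 + (5013/2)x^2 + (7549/2)x + 60977/36
D f = 3x^3 + 6x - 3/2
S_{-2} D f = -24x^3 - 12x - 3/2
S_{-2} f = 12x^4 + 12x^2 + 3x
D S_{-2} f = 48x^3 + 24x + 3
[S_{-2}, D] f = -72x^3 - 36x - 9/2
((S_{-2} + E_{4/3} + ∇)^3 + [S_{-2}, D]) f = (14739/4)x^4 + 1461x^3 + (5013/2)x^2 + (7477/2)x + 60815/36


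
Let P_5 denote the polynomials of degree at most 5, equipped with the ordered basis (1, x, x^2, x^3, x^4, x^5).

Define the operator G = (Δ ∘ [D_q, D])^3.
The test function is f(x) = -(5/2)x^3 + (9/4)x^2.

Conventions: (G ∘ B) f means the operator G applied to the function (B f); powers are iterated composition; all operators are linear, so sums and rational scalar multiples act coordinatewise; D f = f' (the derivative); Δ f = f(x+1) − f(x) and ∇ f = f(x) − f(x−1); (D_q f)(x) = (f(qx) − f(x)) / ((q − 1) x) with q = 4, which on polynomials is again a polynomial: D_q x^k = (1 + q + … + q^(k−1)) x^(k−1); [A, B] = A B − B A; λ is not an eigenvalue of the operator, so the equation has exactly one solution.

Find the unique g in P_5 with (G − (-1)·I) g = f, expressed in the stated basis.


the result is g(x) = -(5/2)x^3 + (9/4)x^2

write g with unknown coordinates in the stated basis and equate coefficients in (G − (-1)·I) g = f
solving from the highest basis element down gives g = -(5/2)x^3 + (9/4)x^2
check: G g = 0
so G g − (-1)·g = -(5/2)x^3 + (9/4)x^2 = f ✓


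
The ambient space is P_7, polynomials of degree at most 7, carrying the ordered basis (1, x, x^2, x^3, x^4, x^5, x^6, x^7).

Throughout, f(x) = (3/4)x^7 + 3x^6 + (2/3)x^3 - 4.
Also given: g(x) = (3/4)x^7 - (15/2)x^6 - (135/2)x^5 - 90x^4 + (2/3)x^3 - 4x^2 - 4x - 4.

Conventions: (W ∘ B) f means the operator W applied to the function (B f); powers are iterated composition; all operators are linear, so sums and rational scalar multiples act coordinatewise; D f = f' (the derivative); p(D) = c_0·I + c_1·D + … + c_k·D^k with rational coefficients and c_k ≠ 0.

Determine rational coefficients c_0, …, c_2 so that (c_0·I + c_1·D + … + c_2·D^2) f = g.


p(D) = I − 2·D − D^2, i.e. c_0 = 1, c_1 = -2, c_2 = -1

D^0 f = (3/4)x^7 + 3x^6 + (2/3)x^3 - 4
D^1 f = (21/4)x^6 + 18x^5 + 2x^2
D^2 f = (63/2)x^5 + 90x^4 + 4x
matching coefficients of g against c_0 f + c_1 Df + … from the top degree down determines the c_i
solution: c_0 = 1, c_1 = -2, c_2 = -1


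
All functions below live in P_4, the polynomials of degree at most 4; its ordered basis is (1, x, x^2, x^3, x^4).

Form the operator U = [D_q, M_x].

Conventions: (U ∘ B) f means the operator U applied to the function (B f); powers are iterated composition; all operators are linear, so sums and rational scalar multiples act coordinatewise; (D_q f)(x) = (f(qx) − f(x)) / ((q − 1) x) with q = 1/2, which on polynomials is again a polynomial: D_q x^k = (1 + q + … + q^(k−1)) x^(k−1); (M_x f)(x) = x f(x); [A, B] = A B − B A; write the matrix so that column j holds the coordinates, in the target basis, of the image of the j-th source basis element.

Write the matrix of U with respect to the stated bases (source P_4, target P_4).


image of 1: 1
image of x: (1/2)x
image of x^2: (1/4)x^2
image of x^3: (1/8)x^3
image of x^4: (1/16)x^4
each image's coordinates form column j of the matrix

the matrix is [[1, 0, 0, 0, 0]; [0, 1/2, 0, 0, 0]; [0, 0, 1/4, 0, 0]; [0, 0, 0, 1/8, 0]; [0, 0, 0, 0, 1/16]] (rows listed top to bottom)


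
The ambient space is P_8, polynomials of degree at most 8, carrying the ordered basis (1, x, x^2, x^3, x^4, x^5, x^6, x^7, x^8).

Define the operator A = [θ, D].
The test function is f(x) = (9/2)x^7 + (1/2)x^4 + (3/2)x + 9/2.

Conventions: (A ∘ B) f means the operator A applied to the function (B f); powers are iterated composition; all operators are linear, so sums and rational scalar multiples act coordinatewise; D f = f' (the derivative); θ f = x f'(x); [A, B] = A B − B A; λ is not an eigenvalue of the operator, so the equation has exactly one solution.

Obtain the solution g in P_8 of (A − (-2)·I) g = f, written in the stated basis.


the result is g(x) = (9/4)x^7 + (63/8)x^6 + (189/8)x^5 + (949/16)x^4 + (949/8)x^3 + (2847/16)x^2 + (2859/16)x + 2931/32

write g with unknown coordinates in the stated basis and equate coefficients in (A − (-2)·I) g = f
solving from the highest basis element down gives g = (9/4)x^7 + (63/8)x^6 + (189/8)x^5 + (949/16)x^4 + (949/8)x^3 + (2847/16)x^2 + (2859/16)x + 2931/32
check: A g = -(63/4)x^6 - (189/4)x^5 - (945/8)x^4 - (949/4)x^3 - (2847/8)x^2 - (2847/8)x - 2859/16
so A g − (-2)·g = (9/2)x^7 + (1/2)x^4 + (3/2)x + 9/2 = f ✓


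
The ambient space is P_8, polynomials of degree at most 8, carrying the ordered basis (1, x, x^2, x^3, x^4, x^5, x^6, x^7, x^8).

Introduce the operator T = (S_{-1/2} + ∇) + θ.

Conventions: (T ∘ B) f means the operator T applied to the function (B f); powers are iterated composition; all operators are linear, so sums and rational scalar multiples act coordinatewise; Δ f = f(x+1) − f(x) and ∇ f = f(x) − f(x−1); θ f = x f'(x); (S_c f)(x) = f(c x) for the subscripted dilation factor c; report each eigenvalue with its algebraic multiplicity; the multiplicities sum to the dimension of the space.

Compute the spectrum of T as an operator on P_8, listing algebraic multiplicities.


λ = 1/2 (multiplicity 1), λ = 1 (multiplicity 1), λ = 9/4 (multiplicity 1), λ = 23/8 (multiplicity 1), λ = 65/16 (multiplicity 1), λ = 159/32 (multiplicity 1), λ = 385/64 (multiplicity 1), λ = 895/128 (multiplicity 1), λ = 2049/256 (multiplicity 1)

image of 1: 1
image of x: (1/2)x + 1
image of x^2: (9/4)x^2 + 2x - 1
image of x^3: (23/8)x^3 + 3x^2 - 3x + 1
image of x^4: (65/16)x^4 + 4x^3 - 6x^2 + 4x - 1
image of x^5: (159/32)x^5 + 5x^4 - 10x^3 + 10x^2 - 5x + 1
image of x^6: (385/64)x^6 + 6x^5 - 15x^4 + 20x^3 - 15x^2 + 6x - 1
image of x^7: (895/128)x^7 + 7x^6 - 21x^5 + 35x^4 - 35x^3 + 21x^2 - 7x + 1
image of x^8: (2049/256)x^8 + 8x^7 - 28x^6 + 56x^5 - 70x^4 + 56x^3 - 28x^2 + 8x - 1
the matrix is upper triangular; its diagonal is (1, 1/2, 9/4, 23/8, 65/16, 159/32, 385/64, 895/128, 2049/256)
for a triangular matrix the eigenvalues are the diagonal entries, with algebraic multiplicity their repetition count


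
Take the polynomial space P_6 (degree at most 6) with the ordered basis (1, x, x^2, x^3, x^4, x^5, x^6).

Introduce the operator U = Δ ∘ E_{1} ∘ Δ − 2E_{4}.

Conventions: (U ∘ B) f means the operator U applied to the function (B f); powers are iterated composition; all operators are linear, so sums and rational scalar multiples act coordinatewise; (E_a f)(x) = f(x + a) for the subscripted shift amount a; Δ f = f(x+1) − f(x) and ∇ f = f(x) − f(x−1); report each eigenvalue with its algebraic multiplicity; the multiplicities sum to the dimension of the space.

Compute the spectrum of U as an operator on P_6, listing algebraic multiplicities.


λ = -2 (multiplicity 7)

image of 1: -2
image of x: -2x - 8
image of x^2: -2x^2 - 16x - 30
image of x^3: -2x^3 - 24x^2 - 90x - 116
image of x^4: -2x^4 - 32x^3 - 180x^2 - 464x - 462
image of x^5: -2x^5 - 40x^4 - 300x^3 - 1160x^2 - 2310x - 1868
image of x^6: -2x^6 - 48x^5 - 450x^4 - 2320x^3 - 6930x^2 - 11208x - 7590
the matrix is upper triangular; its diagonal is (-2, -2, -2, -2, -2, -2, -2)
for a triangular matrix the eigenvalues are the diagonal entries, with algebraic multiplicity their repetition count


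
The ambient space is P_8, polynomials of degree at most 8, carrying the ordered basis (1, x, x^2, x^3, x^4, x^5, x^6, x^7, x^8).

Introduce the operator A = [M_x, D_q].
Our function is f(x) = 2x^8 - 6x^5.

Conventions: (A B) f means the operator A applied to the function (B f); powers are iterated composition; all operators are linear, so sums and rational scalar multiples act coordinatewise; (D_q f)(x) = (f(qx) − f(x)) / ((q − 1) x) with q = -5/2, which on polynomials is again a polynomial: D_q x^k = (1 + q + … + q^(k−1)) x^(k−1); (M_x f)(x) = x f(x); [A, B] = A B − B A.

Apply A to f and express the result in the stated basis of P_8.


D_q f = -(55767/64)x^7 - (1353/8)x^4
M_x D_q f = -(55767/64)x^8 - (1353/8)x^5
M_x f = 2x^9 - 6x^6
D_q M_x f = (279091/128)x^8 + (6669/16)x^5
[M_x, D_q] f = -(390625/128)x^8 - (9375/16)x^5

the image equals g(x) = -(390625/128)x^8 - (9375/16)x^5
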